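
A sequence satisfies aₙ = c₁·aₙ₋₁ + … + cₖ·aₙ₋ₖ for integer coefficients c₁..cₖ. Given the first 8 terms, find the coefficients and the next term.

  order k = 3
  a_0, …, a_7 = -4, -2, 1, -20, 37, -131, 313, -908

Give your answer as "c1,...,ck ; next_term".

-2,3,3 ; 2362

  a_3 = -2·1 + 3·-2 + 3·-4 = -20
  a_4 = -2·-20 + 3·1 + 3·-2 = 37
  a_5 = -2·37 + 3·-20 + 3·1 = -131
  a_6 = -2·-131 + 3·37 + 3·-20 = 313
  a_7 = -2·313 + 3·-131 + 3·37 = -908
  a_8 = -2·-908 + 3·313 + 3·-131 = 2362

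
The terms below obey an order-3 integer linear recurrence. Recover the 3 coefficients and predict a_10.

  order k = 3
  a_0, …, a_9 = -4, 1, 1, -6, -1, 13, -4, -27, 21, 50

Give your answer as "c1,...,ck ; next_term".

0,-2,1 ; -69

  a_3 = 0·1 + -2·1 + 1·-4 = -6
  a_4 = 0·-6 + -2·1 + 1·1 = -1
  a_5 = 0·-1 + -2·-6 + 1·1 = 13
  a_6 = 0·13 + -2·-1 + 1·-6 = -4
  a_7 = 0·-4 + -2·13 + 1·-1 = -27
  a_8 = 0·-27 + -2·-4 + 1·13 = 21
  a_9 = 0·21 + -2·-27 + 1·-4 = 50
  a_10 = 0·50 + -2·21 + 1·-27 = -69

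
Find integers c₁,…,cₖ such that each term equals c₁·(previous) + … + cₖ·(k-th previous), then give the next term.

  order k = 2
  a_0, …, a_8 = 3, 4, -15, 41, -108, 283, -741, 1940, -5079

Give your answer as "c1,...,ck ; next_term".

-3,-1 ; 13297

  a_2 = -3·4 + -1·3 = -15
  a_3 = -3·-15 + -1·4 = 41
  a_4 = -3·41 + -1·-15 = -108
  a_5 = -3·-108 + -1·41 = 283
  a_6 = -3·283 + -1·-108 = -741
  a_7 = -3·-741 + -1·283 = 1940
  a_8 = -3·1940 + -1·-741 = -5079
  a_9 = -3·-5079 + -1·1940 = 13297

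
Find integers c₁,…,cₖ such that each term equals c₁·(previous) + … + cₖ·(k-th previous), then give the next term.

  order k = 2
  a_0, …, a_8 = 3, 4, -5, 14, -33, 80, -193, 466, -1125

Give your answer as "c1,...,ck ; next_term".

  a_2 = -2·4 + 1·3 = -5
  a_3 = -2·-5 + 1·4 = 14
  a_4 = -2·14 + 1·-5 = -33
  a_5 = -2·-33 + 1·14 = 80
  a_6 = -2·80 + 1·-33 = -193
  a_7 = -2·-193 + 1·80 = 466
  a_8 = -2·466 + 1·-193 = -1125
  a_9 = -2·-1125 + 1·466 = 2716

-2,1 ; 2716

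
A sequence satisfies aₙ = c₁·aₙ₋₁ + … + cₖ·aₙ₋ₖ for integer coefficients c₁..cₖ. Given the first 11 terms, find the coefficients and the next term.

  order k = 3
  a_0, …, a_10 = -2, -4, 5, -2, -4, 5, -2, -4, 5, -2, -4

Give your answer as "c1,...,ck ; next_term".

0,0,1 ; 5

  a_3 = 0·5 + 0·-4 + 1·-2 = -2
  a_4 = 0·-2 + 0·5 + 1·-4 = -4
  a_5 = 0·-4 + 0·-2 + 1·5 = 5
  a_6 = 0·5 + 0·-4 + 1·-2 = -2
  a_7 = 0·-2 + 0·5 + 1·-4 = -4
  a_8 = 0·-4 + 0·-2 + 1·5 = 5
  a_9 = 0·5 + 0·-4 + 1·-2 = -2
  a_10 = 0·-2 + 0·5 + 1·-4 = -4
  a_11 = 0·-4 + 0·-2 + 1·5 = 5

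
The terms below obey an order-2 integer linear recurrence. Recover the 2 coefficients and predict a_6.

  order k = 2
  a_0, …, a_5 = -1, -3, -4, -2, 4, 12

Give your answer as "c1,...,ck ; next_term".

  a_2 = 2·-3 + -2·-1 = -4
  a_3 = 2·-4 + -2·-3 = -2
  a_4 = 2·-2 + -2·-4 = 4
  a_5 = 2·4 + -2·-2 = 12
  a_6 = 2·12 + -2·4 = 16

2,-2 ; 16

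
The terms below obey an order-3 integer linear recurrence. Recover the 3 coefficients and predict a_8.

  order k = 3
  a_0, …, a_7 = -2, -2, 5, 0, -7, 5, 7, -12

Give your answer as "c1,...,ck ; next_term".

0,-1,1 ; -2

  a_3 = 0·5 + -1·-2 + 1·-2 = 0
  a_4 = 0·0 + -1·5 + 1·-2 = -7
  a_5 = 0·-7 + -1·0 + 1·5 = 5
  a_6 = 0·5 + -1·-7 + 1·0 = 7
  a_7 = 0·7 + -1·5 + 1·-7 = -12
  a_8 = 0·-12 + -1·7 + 1·5 = -2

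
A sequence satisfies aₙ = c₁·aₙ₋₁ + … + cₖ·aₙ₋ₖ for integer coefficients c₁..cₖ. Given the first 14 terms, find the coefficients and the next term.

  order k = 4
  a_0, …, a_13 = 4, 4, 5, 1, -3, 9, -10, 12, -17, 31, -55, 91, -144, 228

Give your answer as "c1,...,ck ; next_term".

  a_4 = -2·1 + -1·5 + 0·4 + 1·4 = -3
  a_5 = -2·-3 + -1·1 + 0·5 + 1·4 = 9
  a_6 = -2·9 + -1·-3 + 0·1 + 1·5 = -10
  a_7 = -2·-10 + -1·9 + 0·-3 + 1·1 = 12
  a_8 = -2·12 + -1·-10 + 0·9 + 1·-3 = -17
  a_9 = -2·-17 + -1·12 + 0·-10 + 1·9 = 31
  a_10 = -2·31 + -1·-17 + 0·12 + 1·-10 = -55
  a_11 = -2·-55 + -1·31 + 0·-17 + 1·12 = 91
  a_12 = -2·91 + -1·-55 + 0·31 + 1·-17 = -144
  a_13 = -2·-144 + -1·91 + 0·-55 + 1·31 = 228
  a_14 = -2·228 + -1·-144 + 0·91 + 1·-55 = -367

-2,-1,0,1 ; -367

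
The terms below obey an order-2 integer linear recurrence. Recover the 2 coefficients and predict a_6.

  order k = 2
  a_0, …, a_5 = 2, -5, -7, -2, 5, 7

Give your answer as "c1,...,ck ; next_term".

  a_2 = 1·-5 + -1·2 = -7
  a_3 = 1·-7 + -1·-5 = -2
  a_4 = 1·-2 + -1·-7 = 5
  a_5 = 1·5 + -1·-2 = 7
  a_6 = 1·7 + -1·5 = 2

1,-1 ; 2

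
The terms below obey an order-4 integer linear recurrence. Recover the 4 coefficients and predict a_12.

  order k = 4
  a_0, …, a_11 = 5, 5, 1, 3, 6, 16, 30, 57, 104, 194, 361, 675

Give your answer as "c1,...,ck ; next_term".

  a_4 = 2·3 + 0·1 + -1·5 + 1·5 = 6
  a_5 = 2·6 + 0·3 + -1·1 + 1·5 = 16
  a_6 = 2·16 + 0·6 + -1·3 + 1·1 = 30
  a_7 = 2·30 + 0·16 + -1·6 + 1·3 = 57
  a_8 = 2·57 + 0·30 + -1·16 + 1·6 = 104
  a_9 = 2·104 + 0·57 + -1·30 + 1·16 = 194
  a_10 = 2·194 + 0·104 + -1·57 + 1·30 = 361
  a_11 = 2·361 + 0·194 + -1·104 + 1·57 = 675
  a_12 = 2·675 + 0·361 + -1·194 + 1·104 = 1260

2,0,-1,1 ; 1260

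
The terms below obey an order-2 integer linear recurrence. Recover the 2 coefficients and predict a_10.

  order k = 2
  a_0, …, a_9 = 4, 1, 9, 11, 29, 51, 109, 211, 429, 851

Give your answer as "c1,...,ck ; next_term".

  a_2 = 1·1 + 2·4 = 9
  a_3 = 1·9 + 2·1 = 11
  a_4 = 1·11 + 2·9 = 29
  a_5 = 1·29 + 2·11 = 51
  a_6 = 1·51 + 2·29 = 109
  a_7 = 1·109 + 2·51 = 211
  a_8 = 1·211 + 2·109 = 429
  a_9 = 1·429 + 2·211 = 851
  a_10 = 1·851 + 2·429 = 1709

1,2 ; 1709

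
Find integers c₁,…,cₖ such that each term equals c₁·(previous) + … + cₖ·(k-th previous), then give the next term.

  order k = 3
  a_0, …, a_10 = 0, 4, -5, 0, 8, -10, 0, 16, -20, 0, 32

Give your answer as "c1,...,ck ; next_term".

0,0,2 ; -40

  a_3 = 0·-5 + 0·4 + 2·0 = 0
  a_4 = 0·0 + 0·-5 + 2·4 = 8
  a_5 = 0·8 + 0·0 + 2·-5 = -10
  a_6 = 0·-10 + 0·8 + 2·0 = 0
  a_7 = 0·0 + 0·-10 + 2·8 = 16
  a_8 = 0·16 + 0·0 + 2·-10 = -20
  a_9 = 0·-20 + 0·16 + 2·0 = 0
  a_10 = 0·0 + 0·-20 + 2·16 = 32
  a_11 = 0·32 + 0·0 + 2·-20 = -40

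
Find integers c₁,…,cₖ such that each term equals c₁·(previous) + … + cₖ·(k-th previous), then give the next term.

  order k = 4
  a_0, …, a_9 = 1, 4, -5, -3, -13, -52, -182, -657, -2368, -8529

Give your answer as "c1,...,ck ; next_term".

  a_4 = 4·-3 + -1·-5 + -1·4 + -2·1 = -13
  a_5 = 4·-13 + -1·-3 + -1·-5 + -2·4 = -52
  a_6 = 4·-52 + -1·-13 + -1·-3 + -2·-5 = -182
  a_7 = 4·-182 + -1·-52 + -1·-13 + -2·-3 = -657
  a_8 = 4·-657 + -1·-182 + -1·-52 + -2·-13 = -2368
  a_9 = 4·-2368 + -1·-657 + -1·-182 + -2·-52 = -8529
  a_10 = 4·-8529 + -1·-2368 + -1·-657 + -2·-182 = -30727

4,-1,-1,-2 ; -30727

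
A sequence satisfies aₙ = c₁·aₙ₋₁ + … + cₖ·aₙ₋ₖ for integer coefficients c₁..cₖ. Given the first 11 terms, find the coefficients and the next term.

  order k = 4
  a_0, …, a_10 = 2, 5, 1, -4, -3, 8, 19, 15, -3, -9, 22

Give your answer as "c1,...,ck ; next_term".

  a_4 = 2·-4 + -2·1 + 1·5 + 1·2 = -3
  a_5 = 2·-3 + -2·-4 + 1·1 + 1·5 = 8
  a_6 = 2·8 + -2·-3 + 1·-4 + 1·1 = 19
  a_7 = 2·19 + -2·8 + 1·-3 + 1·-4 = 15
  a_8 = 2·15 + -2·19 + 1·8 + 1·-3 = -3
  a_9 = 2·-3 + -2·15 + 1·19 + 1·8 = -9
  a_10 = 2·-9 + -2·-3 + 1·15 + 1·19 = 22
  a_11 = 2·22 + -2·-9 + 1·-3 + 1·15 = 74

2,-2,1,1 ; 74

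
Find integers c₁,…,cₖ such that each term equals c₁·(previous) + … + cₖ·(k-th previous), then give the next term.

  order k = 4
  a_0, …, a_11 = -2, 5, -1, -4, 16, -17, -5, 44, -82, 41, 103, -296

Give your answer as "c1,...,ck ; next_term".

  a_4 = 0·-4 + 0·-1 + 2·5 + -3·-2 = 16
  a_5 = 0·16 + 0·-4 + 2·-1 + -3·5 = -17
  a_6 = 0·-17 + 0·16 + 2·-4 + -3·-1 = -5
  a_7 = 0·-5 + 0·-17 + 2·16 + -3·-4 = 44
  a_8 = 0·44 + 0·-5 + 2·-17 + -3·16 = -82
  a_9 = 0·-82 + 0·44 + 2·-5 + -3·-17 = 41
  a_10 = 0·41 + 0·-82 + 2·44 + -3·-5 = 103
  a_11 = 0·103 + 0·41 + 2·-82 + -3·44 = -296
  a_12 = 0·-296 + 0·103 + 2·41 + -3·-82 = 328

0,0,2,-3 ; 328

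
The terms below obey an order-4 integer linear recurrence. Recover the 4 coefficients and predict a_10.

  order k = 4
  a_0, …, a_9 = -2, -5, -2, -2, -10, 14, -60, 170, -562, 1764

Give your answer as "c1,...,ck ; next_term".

-3,1,2,2 ; -5634

  a_4 = -3·-2 + 1·-2 + 2·-5 + 2·-2 = -10
  a_5 = -3·-10 + 1·-2 + 2·-2 + 2·-5 = 14
  a_6 = -3·14 + 1·-10 + 2·-2 + 2·-2 = -60
  a_7 = -3·-60 + 1·14 + 2·-10 + 2·-2 = 170
  a_8 = -3·170 + 1·-60 + 2·14 + 2·-10 = -562
  a_9 = -3·-562 + 1·170 + 2·-60 + 2·14 = 1764
  a_10 = -3·1764 + 1·-562 + 2·170 + 2·-60 = -5634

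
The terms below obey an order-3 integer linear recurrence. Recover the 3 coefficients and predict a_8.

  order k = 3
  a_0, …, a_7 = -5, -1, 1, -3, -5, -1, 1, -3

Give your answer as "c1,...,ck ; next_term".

1,-1,1 ; -5

  a_3 = 1·1 + -1·-1 + 1·-5 = -3
  a_4 = 1·-3 + -1·1 + 1·-1 = -5
  a_5 = 1·-5 + -1·-3 + 1·1 = -1
  a_6 = 1·-1 + -1·-5 + 1·-3 = 1
  a_7 = 1·1 + -1·-1 + 1·-5 = -3
  a_8 = 1·-3 + -1·1 + 1·-1 = -5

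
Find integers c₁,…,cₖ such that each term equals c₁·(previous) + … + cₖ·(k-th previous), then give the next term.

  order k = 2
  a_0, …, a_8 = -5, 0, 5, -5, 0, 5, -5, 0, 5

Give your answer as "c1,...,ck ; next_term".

  a_2 = -1·0 + -1·-5 = 5
  a_3 = -1·5 + -1·0 = -5
  a_4 = -1·-5 + -1·5 = 0
  a_5 = -1·0 + -1·-5 = 5
  a_6 = -1·5 + -1·0 = -5
  a_7 = -1·-5 + -1·5 = 0
  a_8 = -1·0 + -1·-5 = 5
  a_9 = -1·5 + -1·0 = -5

-1,-1 ; -5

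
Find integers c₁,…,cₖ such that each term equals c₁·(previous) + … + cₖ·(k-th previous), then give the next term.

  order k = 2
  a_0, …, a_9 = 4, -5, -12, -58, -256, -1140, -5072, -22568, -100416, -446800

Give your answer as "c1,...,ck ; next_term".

4,2 ; -1988032

  a_2 = 4·-5 + 2·4 = -12
  a_3 = 4·-12 + 2·-5 = -58
  a_4 = 4·-58 + 2·-12 = -256
  a_5 = 4·-256 + 2·-58 = -1140
  a_6 = 4·-1140 + 2·-256 = -5072
  a_7 = 4·-5072 + 2·-1140 = -22568
  a_8 = 4·-22568 + 2·-5072 = -100416
  a_9 = 4·-100416 + 2·-22568 = -446800
  a_10 = 4·-446800 + 2·-100416 = -1988032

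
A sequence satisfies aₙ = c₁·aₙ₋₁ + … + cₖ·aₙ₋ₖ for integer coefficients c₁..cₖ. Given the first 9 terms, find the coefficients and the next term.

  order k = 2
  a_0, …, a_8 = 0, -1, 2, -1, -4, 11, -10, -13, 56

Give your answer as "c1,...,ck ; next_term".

-2,-3 ; -73

  a_2 = -2·-1 + -3·0 = 2
  a_3 = -2·2 + -3·-1 = -1
  a_4 = -2·-1 + -3·2 = -4
  a_5 = -2·-4 + -3·-1 = 11
  a_6 = -2·11 + -3·-4 = -10
  a_7 = -2·-10 + -3·11 = -13
  a_8 = -2·-13 + -3·-10 = 56
  a_9 = -2·56 + -3·-13 = -73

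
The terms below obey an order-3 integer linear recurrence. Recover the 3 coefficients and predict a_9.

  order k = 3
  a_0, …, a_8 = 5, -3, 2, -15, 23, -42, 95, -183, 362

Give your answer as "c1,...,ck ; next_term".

  a_3 = -1·2 + 1·-3 + -2·5 = -15
  a_4 = -1·-15 + 1·2 + -2·-3 = 23
  a_5 = -1·23 + 1·-15 + -2·2 = -42
  a_6 = -1·-42 + 1·23 + -2·-15 = 95
  a_7 = -1·95 + 1·-42 + -2·23 = -183
  a_8 = -1·-183 + 1·95 + -2·-42 = 362
  a_9 = -1·362 + 1·-183 + -2·95 = -735

-1,1,-2 ; -735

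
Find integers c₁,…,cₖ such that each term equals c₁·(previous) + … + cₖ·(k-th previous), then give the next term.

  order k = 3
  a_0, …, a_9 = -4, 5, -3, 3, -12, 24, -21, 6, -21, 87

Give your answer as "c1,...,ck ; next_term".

-2,-3,-3 ; -129

  a_3 = -2·-3 + -3·5 + -3·-4 = 3
  a_4 = -2·3 + -3·-3 + -3·5 = -12
  a_5 = -2·-12 + -3·3 + -3·-3 = 24
  a_6 = -2·24 + -3·-12 + -3·3 = -21
  a_7 = -2·-21 + -3·24 + -3·-12 = 6
  a_8 = -2·6 + -3·-21 + -3·24 = -21
  a_9 = -2·-21 + -3·6 + -3·-21 = 87
  a_10 = -2·87 + -3·-21 + -3·6 = -129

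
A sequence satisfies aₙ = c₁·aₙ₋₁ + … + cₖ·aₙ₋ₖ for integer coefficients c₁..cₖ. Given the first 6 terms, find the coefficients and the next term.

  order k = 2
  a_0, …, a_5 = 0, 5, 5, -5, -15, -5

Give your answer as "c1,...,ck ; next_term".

  a_2 = 1·5 + -2·0 = 5
  a_3 = 1·5 + -2·5 = -5
  a_4 = 1·-5 + -2·5 = -15
  a_5 = 1·-15 + -2·-5 = -5
  a_6 = 1·-5 + -2·-15 = 25

1,-2 ; 25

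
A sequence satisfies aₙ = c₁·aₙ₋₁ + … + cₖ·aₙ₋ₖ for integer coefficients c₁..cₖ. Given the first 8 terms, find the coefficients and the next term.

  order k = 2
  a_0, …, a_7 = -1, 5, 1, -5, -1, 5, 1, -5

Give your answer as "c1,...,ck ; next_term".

  a_2 = 0·5 + -1·-1 = 1
  a_3 = 0·1 + -1·5 = -5
  a_4 = 0·-5 + -1·1 = -1
  a_5 = 0·-1 + -1·-5 = 5
  a_6 = 0·5 + -1·-1 = 1
  a_7 = 0·1 + -1·5 = -5
  a_8 = 0·-5 + -1·1 = -1

0,-1 ; -1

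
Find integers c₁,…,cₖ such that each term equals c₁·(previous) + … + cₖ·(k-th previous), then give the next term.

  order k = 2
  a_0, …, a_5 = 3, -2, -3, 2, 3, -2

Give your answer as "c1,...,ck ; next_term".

  a_2 = 0·-2 + -1·3 = -3
  a_3 = 0·-3 + -1·-2 = 2
  a_4 = 0·2 + -1·-3 = 3
  a_5 = 0·3 + -1·2 = -2
  a_6 = 0·-2 + -1·3 = -3

0,-1 ; -3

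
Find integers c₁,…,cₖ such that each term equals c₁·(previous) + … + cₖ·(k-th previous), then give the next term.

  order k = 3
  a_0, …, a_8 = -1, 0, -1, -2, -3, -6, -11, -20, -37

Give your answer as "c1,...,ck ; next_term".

  a_3 = 1·-1 + 1·0 + 1·-1 = -2
  a_4 = 1·-2 + 1·-1 + 1·0 = -3
  a_5 = 1·-3 + 1·-2 + 1·-1 = -6
  a_6 = 1·-6 + 1·-3 + 1·-2 = -11
  a_7 = 1·-11 + 1·-6 + 1·-3 = -20
  a_8 = 1·-20 + 1·-11 + 1·-6 = -37
  a_9 = 1·-37 + 1·-20 + 1·-11 = -68

1,1,1 ; -68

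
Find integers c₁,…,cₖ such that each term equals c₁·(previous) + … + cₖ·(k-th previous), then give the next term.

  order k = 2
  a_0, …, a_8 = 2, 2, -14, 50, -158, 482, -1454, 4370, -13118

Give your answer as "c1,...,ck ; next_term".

-4,-3 ; 39362

  a_2 = -4·2 + -3·2 = -14
  a_3 = -4·-14 + -3·2 = 50
  a_4 = -4·50 + -3·-14 = -158
  a_5 = -4·-158 + -3·50 = 482
  a_6 = -4·482 + -3·-158 = -1454
  a_7 = -4·-1454 + -3·482 = 4370
  a_8 = -4·4370 + -3·-1454 = -13118
  a_9 = -4·-13118 + -3·4370 = 39362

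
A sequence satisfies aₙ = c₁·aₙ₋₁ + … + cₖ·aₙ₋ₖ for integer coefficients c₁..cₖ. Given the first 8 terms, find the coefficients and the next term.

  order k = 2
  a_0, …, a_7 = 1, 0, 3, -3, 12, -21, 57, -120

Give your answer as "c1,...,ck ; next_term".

  a_2 = -1·0 + 3·1 = 3
  a_3 = -1·3 + 3·0 = -3
  a_4 = -1·-3 + 3·3 = 12
  a_5 = -1·12 + 3·-3 = -21
  a_6 = -1·-21 + 3·12 = 57
  a_7 = -1·57 + 3·-21 = -120
  a_8 = -1·-120 + 3·57 = 291

-1,3 ; 291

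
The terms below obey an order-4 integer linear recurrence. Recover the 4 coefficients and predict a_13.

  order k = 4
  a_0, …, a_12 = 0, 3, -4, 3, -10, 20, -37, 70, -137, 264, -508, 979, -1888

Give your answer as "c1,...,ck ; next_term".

  a_4 = -1·3 + 1·-4 + -1·3 + 1·0 = -10
  a_5 = -1·-10 + 1·3 + -1·-4 + 1·3 = 20
  a_6 = -1·20 + 1·-10 + -1·3 + 1·-4 = -37
  a_7 = -1·-37 + 1·20 + -1·-10 + 1·3 = 70
  a_8 = -1·70 + 1·-37 + -1·20 + 1·-10 = -137
  a_9 = -1·-137 + 1·70 + -1·-37 + 1·20 = 264
  a_10 = -1·264 + 1·-137 + -1·70 + 1·-37 = -508
  a_11 = -1·-508 + 1·264 + -1·-137 + 1·70 = 979
  a_12 = -1·979 + 1·-508 + -1·264 + 1·-137 = -1888
  a_13 = -1·-1888 + 1·979 + -1·-508 + 1·264 = 3639

-1,1,-1,1 ; 3639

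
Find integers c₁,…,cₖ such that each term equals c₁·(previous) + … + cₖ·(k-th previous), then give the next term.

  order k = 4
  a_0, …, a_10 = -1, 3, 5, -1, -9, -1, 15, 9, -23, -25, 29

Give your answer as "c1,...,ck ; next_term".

0,-1,-1,1 ; 57

  a_4 = 0·-1 + -1·5 + -1·3 + 1·-1 = -9
  a_5 = 0·-9 + -1·-1 + -1·5 + 1·3 = -1
  a_6 = 0·-1 + -1·-9 + -1·-1 + 1·5 = 15
  a_7 = 0·15 + -1·-1 + -1·-9 + 1·-1 = 9
  a_8 = 0·9 + -1·15 + -1·-1 + 1·-9 = -23
  a_9 = 0·-23 + -1·9 + -1·15 + 1·-1 = -25
  a_10 = 0·-25 + -1·-23 + -1·9 + 1·15 = 29
  a_11 = 0·29 + -1·-25 + -1·-23 + 1·9 = 57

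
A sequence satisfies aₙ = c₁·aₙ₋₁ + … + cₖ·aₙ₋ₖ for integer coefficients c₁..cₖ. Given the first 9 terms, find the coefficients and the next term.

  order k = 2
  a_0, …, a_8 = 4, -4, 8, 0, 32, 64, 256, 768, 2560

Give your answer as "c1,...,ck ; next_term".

  a_2 = 2·-4 + 4·4 = 8
  a_3 = 2·8 + 4·-4 = 0
  a_4 = 2·0 + 4·8 = 32
  a_5 = 2·32 + 4·0 = 64
  a_6 = 2·64 + 4·32 = 256
  a_7 = 2·256 + 4·64 = 768
  a_8 = 2·768 + 4·256 = 2560
  a_9 = 2·2560 + 4·768 = 8192

2,4 ; 8192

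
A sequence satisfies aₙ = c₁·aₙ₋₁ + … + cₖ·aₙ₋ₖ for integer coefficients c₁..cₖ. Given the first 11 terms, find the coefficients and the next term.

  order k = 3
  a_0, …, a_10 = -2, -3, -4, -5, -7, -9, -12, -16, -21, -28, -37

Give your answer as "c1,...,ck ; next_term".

  a_3 = 0·-4 + 1·-3 + 1·-2 = -5
  a_4 = 0·-5 + 1·-4 + 1·-3 = -7
  a_5 = 0·-7 + 1·-5 + 1·-4 = -9
  a_6 = 0·-9 + 1·-7 + 1·-5 = -12
  a_7 = 0·-12 + 1·-9 + 1·-7 = -16
  a_8 = 0·-16 + 1·-12 + 1·-9 = -21
  a_9 = 0·-21 + 1·-16 + 1·-12 = -28
  a_10 = 0·-28 + 1·-21 + 1·-16 = -37
  a_11 = 0·-37 + 1·-28 + 1·-21 = -49

0,1,1 ; -49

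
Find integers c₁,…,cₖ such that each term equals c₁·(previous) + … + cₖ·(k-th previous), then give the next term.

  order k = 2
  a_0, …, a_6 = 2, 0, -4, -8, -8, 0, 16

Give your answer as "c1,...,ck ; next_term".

2,-2 ; 32

  a_2 = 2·0 + -2·2 = -4
  a_3 = 2·-4 + -2·0 = -8
  a_4 = 2·-8 + -2·-4 = -8
  a_5 = 2·-8 + -2·-8 = 0
  a_6 = 2·0 + -2·-8 = 16
  a_7 = 2·16 + -2·0 = 32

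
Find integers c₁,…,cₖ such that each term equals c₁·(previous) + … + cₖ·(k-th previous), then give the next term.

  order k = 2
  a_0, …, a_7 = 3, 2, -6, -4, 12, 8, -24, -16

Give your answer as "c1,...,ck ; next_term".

0,-2 ; 48

  a_2 = 0·2 + -2·3 = -6
  a_3 = 0·-6 + -2·2 = -4
  a_4 = 0·-4 + -2·-6 = 12
  a_5 = 0·12 + -2·-4 = 8
  a_6 = 0·8 + -2·12 = -24
  a_7 = 0·-24 + -2·8 = -16
  a_8 = 0·-16 + -2·-24 = 48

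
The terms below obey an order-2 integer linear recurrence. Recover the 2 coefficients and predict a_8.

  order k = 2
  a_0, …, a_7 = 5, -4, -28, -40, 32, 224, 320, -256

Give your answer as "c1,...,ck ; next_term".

2,-4 ; -1792

  a_2 = 2·-4 + -4·5 = -28
  a_3 = 2·-28 + -4·-4 = -40
  a_4 = 2·-40 + -4·-28 = 32
  a_5 = 2·32 + -4·-40 = 224
  a_6 = 2·224 + -4·32 = 320
  a_7 = 2·320 + -4·224 = -256
  a_8 = 2·-256 + -4·320 = -1792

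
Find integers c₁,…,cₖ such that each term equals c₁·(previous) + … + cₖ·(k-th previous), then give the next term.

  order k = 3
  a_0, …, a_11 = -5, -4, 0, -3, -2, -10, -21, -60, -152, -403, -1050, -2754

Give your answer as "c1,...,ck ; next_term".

  a_3 = 2·0 + 2·-4 + -1·-5 = -3
  a_4 = 2·-3 + 2·0 + -1·-4 = -2
  a_5 = 2·-2 + 2·-3 + -1·0 = -10
  a_6 = 2·-10 + 2·-2 + -1·-3 = -21
  a_7 = 2·-21 + 2·-10 + -1·-2 = -60
  a_8 = 2·-60 + 2·-21 + -1·-10 = -152
  a_9 = 2·-152 + 2·-60 + -1·-21 = -403
  a_10 = 2·-403 + 2·-152 + -1·-60 = -1050
  a_11 = 2·-1050 + 2·-403 + -1·-152 = -2754
  a_12 = 2·-2754 + 2·-1050 + -1·-403 = -7205

2,2,-1 ; -7205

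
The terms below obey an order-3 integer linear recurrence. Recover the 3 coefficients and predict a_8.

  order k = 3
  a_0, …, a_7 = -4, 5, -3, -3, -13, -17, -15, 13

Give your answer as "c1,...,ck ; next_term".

  a_3 = 2·-3 + -1·5 + -2·-4 = -3
  a_4 = 2·-3 + -1·-3 + -2·5 = -13
  a_5 = 2·-13 + -1·-3 + -2·-3 = -17
  a_6 = 2·-17 + -1·-13 + -2·-3 = -15
  a_7 = 2·-15 + -1·-17 + -2·-13 = 13
  a_8 = 2·13 + -1·-15 + -2·-17 = 75

2,-1,-2 ; 75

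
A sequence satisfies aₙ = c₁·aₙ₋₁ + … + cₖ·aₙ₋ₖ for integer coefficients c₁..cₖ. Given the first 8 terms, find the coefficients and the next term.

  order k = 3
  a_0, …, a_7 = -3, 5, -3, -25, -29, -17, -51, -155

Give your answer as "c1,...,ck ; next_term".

  a_3 = 2·-3 + -2·5 + 3·-3 = -25
  a_4 = 2·-25 + -2·-3 + 3·5 = -29
  a_5 = 2·-29 + -2·-25 + 3·-3 = -17
  a_6 = 2·-17 + -2·-29 + 3·-25 = -51
  a_7 = 2·-51 + -2·-17 + 3·-29 = -155
  a_8 = 2·-155 + -2·-51 + 3·-17 = -259

2,-2,3 ; -259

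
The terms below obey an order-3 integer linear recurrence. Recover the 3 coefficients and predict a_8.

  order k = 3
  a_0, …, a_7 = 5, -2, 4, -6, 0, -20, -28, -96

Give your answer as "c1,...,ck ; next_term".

2,2,-2 ; -208

  a_3 = 2·4 + 2·-2 + -2·5 = -6
  a_4 = 2·-6 + 2·4 + -2·-2 = 0
  a_5 = 2·0 + 2·-6 + -2·4 = -20
  a_6 = 2·-20 + 2·0 + -2·-6 = -28
  a_7 = 2·-28 + 2·-20 + -2·0 = -96
  a_8 = 2·-96 + 2·-28 + -2·-20 = -208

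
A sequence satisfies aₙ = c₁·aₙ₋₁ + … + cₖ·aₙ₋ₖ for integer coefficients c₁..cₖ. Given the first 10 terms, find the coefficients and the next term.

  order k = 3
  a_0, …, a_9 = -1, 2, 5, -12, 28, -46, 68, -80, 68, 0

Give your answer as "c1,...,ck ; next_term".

  a_3 = -2·5 + 0·2 + 2·-1 = -12
  a_4 = -2·-12 + 0·5 + 2·2 = 28
  a_5 = -2·28 + 0·-12 + 2·5 = -46
  a_6 = -2·-46 + 0·28 + 2·-12 = 68
  a_7 = -2·68 + 0·-46 + 2·28 = -80
  a_8 = -2·-80 + 0·68 + 2·-46 = 68
  a_9 = -2·68 + 0·-80 + 2·68 = 0
  a_10 = -2·0 + 0·68 + 2·-80 = -160

-2,0,2 ; -160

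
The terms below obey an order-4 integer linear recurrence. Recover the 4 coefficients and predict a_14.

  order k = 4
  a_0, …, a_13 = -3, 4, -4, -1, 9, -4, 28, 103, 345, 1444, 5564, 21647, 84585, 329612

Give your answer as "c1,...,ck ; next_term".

3,3,3,-4 ; 1285276

  a_4 = 3·-1 + 3·-4 + 3·4 + -4·-3 = 9
  a_5 = 3·9 + 3·-1 + 3·-4 + -4·4 = -4
  a_6 = 3·-4 + 3·9 + 3·-1 + -4·-4 = 28
  a_7 = 3·28 + 3·-4 + 3·9 + -4·-1 = 103
  a_8 = 3·103 + 3·28 + 3·-4 + -4·9 = 345
  a_9 = 3·345 + 3·103 + 3·28 + -4·-4 = 1444
  a_10 = 3·1444 + 3·345 + 3·103 + -4·28 = 5564
  a_11 = 3·5564 + 3·1444 + 3·345 + -4·103 = 21647
  a_12 = 3·21647 + 3·5564 + 3·1444 + -4·345 = 84585
  a_13 = 3·84585 + 3·21647 + 3·5564 + -4·1444 = 329612
  a_14 = 3·329612 + 3·84585 + 3·21647 + -4·5564 = 1285276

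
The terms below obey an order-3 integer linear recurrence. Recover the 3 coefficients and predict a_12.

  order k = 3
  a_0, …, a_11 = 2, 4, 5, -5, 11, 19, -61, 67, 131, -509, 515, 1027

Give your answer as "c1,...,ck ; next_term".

  a_3 = -1·5 + -2·4 + 4·2 = -5
  a_4 = -1·-5 + -2·5 + 4·4 = 11
  a_5 = -1·11 + -2·-5 + 4·5 = 19
  a_6 = -1·19 + -2·11 + 4·-5 = -61
  a_7 = -1·-61 + -2·19 + 4·11 = 67
  a_8 = -1·67 + -2·-61 + 4·19 = 131
  a_9 = -1·131 + -2·67 + 4·-61 = -509
  a_10 = -1·-509 + -2·131 + 4·67 = 515
  a_11 = -1·515 + -2·-509 + 4·131 = 1027
  a_12 = -1·1027 + -2·515 + 4·-509 = -4093

-1,-2,4 ; -4093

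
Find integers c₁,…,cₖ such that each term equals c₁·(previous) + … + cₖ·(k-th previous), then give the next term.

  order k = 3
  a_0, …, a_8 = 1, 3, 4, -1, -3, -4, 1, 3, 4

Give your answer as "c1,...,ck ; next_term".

  a_3 = 0·4 + 0·3 + -1·1 = -1
  a_4 = 0·-1 + 0·4 + -1·3 = -3
  a_5 = 0·-3 + 0·-1 + -1·4 = -4
  a_6 = 0·-4 + 0·-3 + -1·-1 = 1
  a_7 = 0·1 + 0·-4 + -1·-3 = 3
  a_8 = 0·3 + 0·1 + -1·-4 = 4
  a_9 = 0·4 + 0·3 + -1·1 = -1

0,0,-1 ; -1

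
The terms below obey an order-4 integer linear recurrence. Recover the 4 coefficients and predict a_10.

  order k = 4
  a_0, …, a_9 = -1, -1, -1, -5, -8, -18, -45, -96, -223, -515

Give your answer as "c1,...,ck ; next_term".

2,1,1,-4 ; -1169

  a_4 = 2·-5 + 1·-1 + 1·-1 + -4·-1 = -8
  a_5 = 2·-8 + 1·-5 + 1·-1 + -4·-1 = -18
  a_6 = 2·-18 + 1·-8 + 1·-5 + -4·-1 = -45
  a_7 = 2·-45 + 1·-18 + 1·-8 + -4·-5 = -96
  a_8 = 2·-96 + 1·-45 + 1·-18 + -4·-8 = -223
  a_9 = 2·-223 + 1·-96 + 1·-45 + -4·-18 = -515
  a_10 = 2·-515 + 1·-223 + 1·-96 + -4·-45 = -1169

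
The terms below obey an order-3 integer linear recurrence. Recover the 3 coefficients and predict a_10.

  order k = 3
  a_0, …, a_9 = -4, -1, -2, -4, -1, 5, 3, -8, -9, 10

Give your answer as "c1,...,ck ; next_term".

  a_3 = 1·-2 + -2·-1 + 1·-4 = -4
  a_4 = 1·-4 + -2·-2 + 1·-1 = -1
  a_5 = 1·-1 + -2·-4 + 1·-2 = 5
  a_6 = 1·5 + -2·-1 + 1·-4 = 3
  a_7 = 1·3 + -2·5 + 1·-1 = -8
  a_8 = 1·-8 + -2·3 + 1·5 = -9
  a_9 = 1·-9 + -2·-8 + 1·3 = 10
  a_10 = 1·10 + -2·-9 + 1·-8 = 20

1,-2,1 ; 20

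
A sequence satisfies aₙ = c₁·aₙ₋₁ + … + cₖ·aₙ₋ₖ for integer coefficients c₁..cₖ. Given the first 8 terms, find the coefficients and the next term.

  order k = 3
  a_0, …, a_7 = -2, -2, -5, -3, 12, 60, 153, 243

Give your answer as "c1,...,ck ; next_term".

  a_3 = 3·-5 + -3·-2 + -3·-2 = -3
  a_4 = 3·-3 + -3·-5 + -3·-2 = 12
  a_5 = 3·12 + -3·-3 + -3·-5 = 60
  a_6 = 3·60 + -3·12 + -3·-3 = 153
  a_7 = 3·153 + -3·60 + -3·12 = 243
  a_8 = 3·243 + -3·153 + -3·60 = 90

3,-3,-3 ; 90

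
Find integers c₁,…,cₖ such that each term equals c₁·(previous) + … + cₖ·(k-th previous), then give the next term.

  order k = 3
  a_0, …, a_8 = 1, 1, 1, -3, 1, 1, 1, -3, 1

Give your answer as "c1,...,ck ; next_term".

  a_3 = -1·1 + -1·1 + -1·1 = -3
  a_4 = -1·-3 + -1·1 + -1·1 = 1
  a_5 = -1·1 + -1·-3 + -1·1 = 1
  a_6 = -1·1 + -1·1 + -1·-3 = 1
  a_7 = -1·1 + -1·1 + -1·1 = -3
  a_8 = -1·-3 + -1·1 + -1·1 = 1
  a_9 = -1·1 + -1·-3 + -1·1 = 1

-1,-1,-1 ; 1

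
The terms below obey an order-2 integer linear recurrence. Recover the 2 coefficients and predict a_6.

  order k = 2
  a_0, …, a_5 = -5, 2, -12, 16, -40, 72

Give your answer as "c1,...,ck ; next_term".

  a_2 = -1·2 + 2·-5 = -12
  a_3 = -1·-12 + 2·2 = 16
  a_4 = -1·16 + 2·-12 = -40
  a_5 = -1·-40 + 2·16 = 72
  a_6 = -1·72 + 2·-40 = -152

-1,2 ; -152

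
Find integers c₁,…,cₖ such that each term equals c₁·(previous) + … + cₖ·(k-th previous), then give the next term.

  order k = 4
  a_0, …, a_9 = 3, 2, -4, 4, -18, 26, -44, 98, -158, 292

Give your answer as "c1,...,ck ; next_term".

  a_4 = -1·4 + 1·-4 + -2·2 + -2·3 = -18
  a_5 = -1·-18 + 1·4 + -2·-4 + -2·2 = 26
  a_6 = -1·26 + 1·-18 + -2·4 + -2·-4 = -44
  a_7 = -1·-44 + 1·26 + -2·-18 + -2·4 = 98
  a_8 = -1·98 + 1·-44 + -2·26 + -2·-18 = -158
  a_9 = -1·-158 + 1·98 + -2·-44 + -2·26 = 292
  a_10 = -1·292 + 1·-158 + -2·98 + -2·-44 = -558

-1,1,-2,-2 ; -558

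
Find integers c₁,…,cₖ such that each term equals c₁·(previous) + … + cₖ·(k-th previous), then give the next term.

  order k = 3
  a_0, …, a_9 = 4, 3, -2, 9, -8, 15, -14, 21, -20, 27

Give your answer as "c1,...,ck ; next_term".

  a_3 = -1·-2 + 1·3 + 1·4 = 9
  a_4 = -1·9 + 1·-2 + 1·3 = -8
  a_5 = -1·-8 + 1·9 + 1·-2 = 15
  a_6 = -1·15 + 1·-8 + 1·9 = -14
  a_7 = -1·-14 + 1·15 + 1·-8 = 21
  a_8 = -1·21 + 1·-14 + 1·15 = -20
  a_9 = -1·-20 + 1·21 + 1·-14 = 27
  a_10 = -1·27 + 1·-20 + 1·21 = -26

-1,1,1 ; -26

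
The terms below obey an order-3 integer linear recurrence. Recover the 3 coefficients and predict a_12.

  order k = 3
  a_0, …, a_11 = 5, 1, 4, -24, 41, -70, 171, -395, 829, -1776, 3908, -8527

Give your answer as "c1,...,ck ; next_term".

-2,-1,-3 ; 18474

  a_3 = -2·4 + -1·1 + -3·5 = -24
  a_4 = -2·-24 + -1·4 + -3·1 = 41
  a_5 = -2·41 + -1·-24 + -3·4 = -70
  a_6 = -2·-70 + -1·41 + -3·-24 = 171
  a_7 = -2·171 + -1·-70 + -3·41 = -395
  a_8 = -2·-395 + -1·171 + -3·-70 = 829
  a_9 = -2·829 + -1·-395 + -3·171 = -1776
  a_10 = -2·-1776 + -1·829 + -3·-395 = 3908
  a_11 = -2·3908 + -1·-1776 + -3·829 = -8527
  a_12 = -2·-8527 + -1·3908 + -3·-1776 = 18474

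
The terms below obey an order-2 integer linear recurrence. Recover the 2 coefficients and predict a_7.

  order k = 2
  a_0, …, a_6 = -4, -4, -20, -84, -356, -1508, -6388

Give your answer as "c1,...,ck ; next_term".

4,1 ; -27060

  a_2 = 4·-4 + 1·-4 = -20
  a_3 = 4·-20 + 1·-4 = -84
  a_4 = 4·-84 + 1·-20 = -356
  a_5 = 4·-356 + 1·-84 = -1508
  a_6 = 4·-1508 + 1·-356 = -6388
  a_7 = 4·-6388 + 1·-1508 = -27060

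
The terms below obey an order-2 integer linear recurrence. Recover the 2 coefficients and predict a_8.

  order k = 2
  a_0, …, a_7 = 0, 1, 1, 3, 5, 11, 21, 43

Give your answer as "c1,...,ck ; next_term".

  a_2 = 1·1 + 2·0 = 1
  a_3 = 1·1 + 2·1 = 3
  a_4 = 1·3 + 2·1 = 5
  a_5 = 1·5 + 2·3 = 11
  a_6 = 1·11 + 2·5 = 21
  a_7 = 1·21 + 2·11 = 43
  a_8 = 1·43 + 2·21 = 85

1,2 ; 85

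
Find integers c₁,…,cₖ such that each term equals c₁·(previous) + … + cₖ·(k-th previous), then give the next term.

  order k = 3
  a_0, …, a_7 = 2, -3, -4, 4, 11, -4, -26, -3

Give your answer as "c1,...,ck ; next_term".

  a_3 = 0·-4 + -2·-3 + -1·2 = 4
  a_4 = 0·4 + -2·-4 + -1·-3 = 11
  a_5 = 0·11 + -2·4 + -1·-4 = -4
  a_6 = 0·-4 + -2·11 + -1·4 = -26
  a_7 = 0·-26 + -2·-4 + -1·11 = -3
  a_8 = 0·-3 + -2·-26 + -1·-4 = 56

0,-2,-1 ; 56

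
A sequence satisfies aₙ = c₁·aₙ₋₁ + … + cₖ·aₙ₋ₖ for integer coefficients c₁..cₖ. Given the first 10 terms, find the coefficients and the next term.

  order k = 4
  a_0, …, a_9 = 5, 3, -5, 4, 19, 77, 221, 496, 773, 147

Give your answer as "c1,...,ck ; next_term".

  a_4 = 4·4 + -4·-5 + -4·3 + -1·5 = 19
  a_5 = 4·19 + -4·4 + -4·-5 + -1·3 = 77
  a_6 = 4·77 + -4·19 + -4·4 + -1·-5 = 221
  a_7 = 4·221 + -4·77 + -4·19 + -1·4 = 496
  a_8 = 4·496 + -4·221 + -4·77 + -1·19 = 773
  a_9 = 4·773 + -4·496 + -4·221 + -1·77 = 147
  a_10 = 4·147 + -4·773 + -4·496 + -1·221 = -4709

4,-4,-4,-1 ; -4709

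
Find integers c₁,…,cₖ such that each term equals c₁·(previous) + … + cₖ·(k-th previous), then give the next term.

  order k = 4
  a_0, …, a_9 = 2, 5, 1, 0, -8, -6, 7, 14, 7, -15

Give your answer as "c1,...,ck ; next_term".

  a_4 = 0·0 + -1·1 + -1·5 + -1·2 = -8
  a_5 = 0·-8 + -1·0 + -1·1 + -1·5 = -6
  a_6 = 0·-6 + -1·-8 + -1·0 + -1·1 = 7
  a_7 = 0·7 + -1·-6 + -1·-8 + -1·0 = 14
  a_8 = 0·14 + -1·7 + -1·-6 + -1·-8 = 7
  a_9 = 0·7 + -1·14 + -1·7 + -1·-6 = -15
  a_10 = 0·-15 + -1·7 + -1·14 + -1·7 = -28

0,-1,-1,-1 ; -28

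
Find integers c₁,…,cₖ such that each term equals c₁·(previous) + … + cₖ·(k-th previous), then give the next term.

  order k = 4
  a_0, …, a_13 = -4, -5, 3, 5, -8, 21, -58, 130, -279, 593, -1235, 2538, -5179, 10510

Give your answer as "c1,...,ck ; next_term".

  a_4 = -3·5 + -2·3 + -1·-5 + -2·-4 = -8
  a_5 = -3·-8 + -2·5 + -1·3 + -2·-5 = 21
  a_6 = -3·21 + -2·-8 + -1·5 + -2·3 = -58
  a_7 = -3·-58 + -2·21 + -1·-8 + -2·5 = 130
  a_8 = -3·130 + -2·-58 + -1·21 + -2·-8 = -279
  a_9 = -3·-279 + -2·130 + -1·-58 + -2·21 = 593
  a_10 = -3·593 + -2·-279 + -1·130 + -2·-58 = -1235
  a_11 = -3·-1235 + -2·593 + -1·-279 + -2·130 = 2538
  a_12 = -3·2538 + -2·-1235 + -1·593 + -2·-279 = -5179
  a_13 = -3·-5179 + -2·2538 + -1·-1235 + -2·593 = 10510
  a_14 = -3·10510 + -2·-5179 + -1·2538 + -2·-1235 = -21240

-3,-2,-1,-2 ; -21240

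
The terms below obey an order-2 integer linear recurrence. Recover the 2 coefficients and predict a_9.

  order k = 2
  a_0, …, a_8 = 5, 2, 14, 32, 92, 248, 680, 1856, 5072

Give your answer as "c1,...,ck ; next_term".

  a_2 = 2·2 + 2·5 = 14
  a_3 = 2·14 + 2·2 = 32
  a_4 = 2·32 + 2·14 = 92
  a_5 = 2·92 + 2·32 = 248
  a_6 = 2·248 + 2·92 = 680
  a_7 = 2·680 + 2·248 = 1856
  a_8 = 2·1856 + 2·680 = 5072
  a_9 = 2·5072 + 2·1856 = 13856

2,2 ; 13856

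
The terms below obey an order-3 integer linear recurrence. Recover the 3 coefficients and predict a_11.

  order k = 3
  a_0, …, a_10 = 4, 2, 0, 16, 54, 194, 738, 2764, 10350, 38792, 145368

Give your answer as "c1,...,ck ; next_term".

  a_3 = 3·0 + 2·2 + 3·4 = 16
  a_4 = 3·16 + 2·0 + 3·2 = 54
  a_5 = 3·54 + 2·16 + 3·0 = 194
  a_6 = 3·194 + 2·54 + 3·16 = 738
  a_7 = 3·738 + 2·194 + 3·54 = 2764
  a_8 = 3·2764 + 2·738 + 3·194 = 10350
  a_9 = 3·10350 + 2·2764 + 3·738 = 38792
  a_10 = 3·38792 + 2·10350 + 3·2764 = 145368
  a_11 = 3·145368 + 2·38792 + 3·10350 = 544738

3,2,3 ; 544738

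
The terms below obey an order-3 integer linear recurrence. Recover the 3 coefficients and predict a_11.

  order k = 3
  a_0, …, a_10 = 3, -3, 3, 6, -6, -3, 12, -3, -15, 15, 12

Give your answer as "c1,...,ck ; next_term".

0,-1,1 ; -30

  a_3 = 0·3 + -1·-3 + 1·3 = 6
  a_4 = 0·6 + -1·3 + 1·-3 = -6
  a_5 = 0·-6 + -1·6 + 1·3 = -3
  a_6 = 0·-3 + -1·-6 + 1·6 = 12
  a_7 = 0·12 + -1·-3 + 1·-6 = -3
  a_8 = 0·-3 + -1·12 + 1·-3 = -15
  a_9 = 0·-15 + -1·-3 + 1·12 = 15
  a_10 = 0·15 + -1·-15 + 1·-3 = 12
  a_11 = 0·12 + -1·15 + 1·-15 = -30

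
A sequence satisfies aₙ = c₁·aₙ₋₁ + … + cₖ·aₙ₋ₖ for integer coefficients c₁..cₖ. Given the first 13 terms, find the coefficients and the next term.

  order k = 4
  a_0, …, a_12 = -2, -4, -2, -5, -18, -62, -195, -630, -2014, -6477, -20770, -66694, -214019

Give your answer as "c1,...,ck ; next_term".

  a_4 = 2·-5 + 4·-2 + -1·-4 + 2·-2 = -18
  a_5 = 2·-18 + 4·-5 + -1·-2 + 2·-4 = -62
  a_6 = 2·-62 + 4·-18 + -1·-5 + 2·-2 = -195
  a_7 = 2·-195 + 4·-62 + -1·-18 + 2·-5 = -630
  a_8 = 2·-630 + 4·-195 + -1·-62 + 2·-18 = -2014
  a_9 = 2·-2014 + 4·-630 + -1·-195 + 2·-62 = -6477
  a_10 = 2·-6477 + 4·-2014 + -1·-630 + 2·-195 = -20770
  a_11 = 2·-20770 + 4·-6477 + -1·-2014 + 2·-630 = -66694
  a_12 = 2·-66694 + 4·-20770 + -1·-6477 + 2·-2014 = -214019
  a_13 = 2·-214019 + 4·-66694 + -1·-20770 + 2·-6477 = -686998

2,4,-1,2 ; -686998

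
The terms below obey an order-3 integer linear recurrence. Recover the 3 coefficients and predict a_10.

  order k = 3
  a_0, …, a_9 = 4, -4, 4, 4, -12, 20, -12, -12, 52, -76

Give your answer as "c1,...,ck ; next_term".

-1,0,2 ; 52

  a_3 = -1·4 + 0·-4 + 2·4 = 4
  a_4 = -1·4 + 0·4 + 2·-4 = -12
  a_5 = -1·-12 + 0·4 + 2·4 = 20
  a_6 = -1·20 + 0·-12 + 2·4 = -12
  a_7 = -1·-12 + 0·20 + 2·-12 = -12
  a_8 = -1·-12 + 0·-12 + 2·20 = 52
  a_9 = -1·52 + 0·-12 + 2·-12 = -76
  a_10 = -1·-76 + 0·52 + 2·-12 = 52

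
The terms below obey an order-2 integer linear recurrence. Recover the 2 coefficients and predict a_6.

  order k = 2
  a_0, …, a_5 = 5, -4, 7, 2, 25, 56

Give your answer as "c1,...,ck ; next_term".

  a_2 = 2·-4 + 3·5 = 7
  a_3 = 2·7 + 3·-4 = 2
  a_4 = 2·2 + 3·7 = 25
  a_5 = 2·25 + 3·2 = 56
  a_6 = 2·56 + 3·25 = 187

2,3 ; 187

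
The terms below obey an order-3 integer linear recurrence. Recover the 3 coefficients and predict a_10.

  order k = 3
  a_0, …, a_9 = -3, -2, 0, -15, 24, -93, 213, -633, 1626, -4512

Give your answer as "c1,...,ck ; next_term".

-2,3,3 ; 12003

  a_3 = -2·0 + 3·-2 + 3·-3 = -15
  a_4 = -2·-15 + 3·0 + 3·-2 = 24
  a_5 = -2·24 + 3·-15 + 3·0 = -93
  a_6 = -2·-93 + 3·24 + 3·-15 = 213
  a_7 = -2·213 + 3·-93 + 3·24 = -633
  a_8 = -2·-633 + 3·213 + 3·-93 = 1626
  a_9 = -2·1626 + 3·-633 + 3·213 = -4512
  a_10 = -2·-4512 + 3·1626 + 3·-633 = 12003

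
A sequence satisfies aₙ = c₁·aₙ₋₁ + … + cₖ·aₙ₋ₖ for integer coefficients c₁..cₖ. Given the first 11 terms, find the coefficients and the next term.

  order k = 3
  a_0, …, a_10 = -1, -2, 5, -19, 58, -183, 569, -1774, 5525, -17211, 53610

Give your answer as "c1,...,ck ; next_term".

-3,1,2 ; -166991

  a_3 = -3·5 + 1·-2 + 2·-1 = -19
  a_4 = -3·-19 + 1·5 + 2·-2 = 58
  a_5 = -3·58 + 1·-19 + 2·5 = -183
  a_6 = -3·-183 + 1·58 + 2·-19 = 569
  a_7 = -3·569 + 1·-183 + 2·58 = -1774
  a_8 = -3·-1774 + 1·569 + 2·-183 = 5525
  a_9 = -3·5525 + 1·-1774 + 2·569 = -17211
  a_10 = -3·-17211 + 1·5525 + 2·-1774 = 53610
  a_11 = -3·53610 + 1·-17211 + 2·5525 = -166991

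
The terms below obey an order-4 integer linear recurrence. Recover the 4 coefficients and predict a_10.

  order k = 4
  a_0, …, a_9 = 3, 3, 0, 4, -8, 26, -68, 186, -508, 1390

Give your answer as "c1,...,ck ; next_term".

  a_4 = -2·4 + 1·0 + -2·3 + 2·3 = -8
  a_5 = -2·-8 + 1·4 + -2·0 + 2·3 = 26
  a_6 = -2·26 + 1·-8 + -2·4 + 2·0 = -68
  a_7 = -2·-68 + 1·26 + -2·-8 + 2·4 = 186
  a_8 = -2·186 + 1·-68 + -2·26 + 2·-8 = -508
  a_9 = -2·-508 + 1·186 + -2·-68 + 2·26 = 1390
  a_10 = -2·1390 + 1·-508 + -2·186 + 2·-68 = -3796

-2,1,-2,2 ; -3796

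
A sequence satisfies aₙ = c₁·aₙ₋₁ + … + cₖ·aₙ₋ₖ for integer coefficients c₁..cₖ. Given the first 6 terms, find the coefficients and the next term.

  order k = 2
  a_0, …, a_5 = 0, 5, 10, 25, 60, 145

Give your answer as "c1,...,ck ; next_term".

  a_2 = 2·5 + 1·0 = 10
  a_3 = 2·10 + 1·5 = 25
  a_4 = 2·25 + 1·10 = 60
  a_5 = 2·60 + 1·25 = 145
  a_6 = 2·145 + 1·60 = 350

2,1 ; 350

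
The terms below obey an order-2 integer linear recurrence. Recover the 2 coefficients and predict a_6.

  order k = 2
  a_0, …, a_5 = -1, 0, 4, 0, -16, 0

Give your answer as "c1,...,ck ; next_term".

  a_2 = 0·0 + -4·-1 = 4
  a_3 = 0·4 + -4·0 = 0
  a_4 = 0·0 + -4·4 = -16
  a_5 = 0·-16 + -4·0 = 0
  a_6 = 0·0 + -4·-16 = 64

0,-4 ; 64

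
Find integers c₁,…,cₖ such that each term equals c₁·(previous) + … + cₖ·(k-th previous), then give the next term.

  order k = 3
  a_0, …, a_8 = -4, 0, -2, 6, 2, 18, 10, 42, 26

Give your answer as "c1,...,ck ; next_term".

1,2,-2 ; 90

  a_3 = 1·-2 + 2·0 + -2·-4 = 6
  a_4 = 1·6 + 2·-2 + -2·0 = 2
  a_5 = 1·2 + 2·6 + -2·-2 = 18
  a_6 = 1·18 + 2·2 + -2·6 = 10
  a_7 = 1·10 + 2·18 + -2·2 = 42
  a_8 = 1·42 + 2·10 + -2·18 = 26
  a_9 = 1·26 + 2·42 + -2·10 = 90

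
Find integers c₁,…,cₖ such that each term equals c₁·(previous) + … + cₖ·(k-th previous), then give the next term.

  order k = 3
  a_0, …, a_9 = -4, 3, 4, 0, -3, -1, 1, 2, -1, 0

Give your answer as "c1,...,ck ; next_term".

-1,0,-1 ; -2

  a_3 = -1·4 + 0·3 + -1·-4 = 0
  a_4 = -1·0 + 0·4 + -1·3 = -3
  a_5 = -1·-3 + 0·0 + -1·4 = -1
  a_6 = -1·-1 + 0·-3 + -1·0 = 1
  a_7 = -1·1 + 0·-1 + -1·-3 = 2
  a_8 = -1·2 + 0·1 + -1·-1 = -1
  a_9 = -1·-1 + 0·2 + -1·1 = 0
  a_10 = -1·0 + 0·-1 + -1·2 = -2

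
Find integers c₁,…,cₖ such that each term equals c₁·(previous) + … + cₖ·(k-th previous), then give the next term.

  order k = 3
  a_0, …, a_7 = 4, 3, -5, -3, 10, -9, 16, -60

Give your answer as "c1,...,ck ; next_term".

  a_3 = -3·-5 + -2·3 + -3·4 = -3
  a_4 = -3·-3 + -2·-5 + -3·3 = 10
  a_5 = -3·10 + -2·-3 + -3·-5 = -9
  a_6 = -3·-9 + -2·10 + -3·-3 = 16
  a_7 = -3·16 + -2·-9 + -3·10 = -60
  a_8 = -3·-60 + -2·16 + -3·-9 = 175

-3,-2,-3 ; 175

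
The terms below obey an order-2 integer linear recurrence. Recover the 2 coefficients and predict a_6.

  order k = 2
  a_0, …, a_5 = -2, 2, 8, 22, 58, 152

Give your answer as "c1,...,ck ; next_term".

3,-1 ; 398

  a_2 = 3·2 + -1·-2 = 8
  a_3 = 3·8 + -1·2 = 22
  a_4 = 3·22 + -1·8 = 58
  a_5 = 3·58 + -1·22 = 152
  a_6 = 3·152 + -1·58 = 398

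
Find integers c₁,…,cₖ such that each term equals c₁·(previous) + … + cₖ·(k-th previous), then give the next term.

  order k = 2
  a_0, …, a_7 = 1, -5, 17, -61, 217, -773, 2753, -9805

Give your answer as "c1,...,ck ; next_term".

  a_2 = -3·-5 + 2·1 = 17
  a_3 = -3·17 + 2·-5 = -61
  a_4 = -3·-61 + 2·17 = 217
  a_5 = -3·217 + 2·-61 = -773
  a_6 = -3·-773 + 2·217 = 2753
  a_7 = -3·2753 + 2·-773 = -9805
  a_8 = -3·-9805 + 2·2753 = 34921

-3,2 ; 34921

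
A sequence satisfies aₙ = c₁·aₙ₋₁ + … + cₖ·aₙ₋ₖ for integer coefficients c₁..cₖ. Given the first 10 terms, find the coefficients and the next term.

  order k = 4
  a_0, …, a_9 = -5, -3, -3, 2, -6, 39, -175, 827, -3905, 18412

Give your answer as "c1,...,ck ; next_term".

-4,3,-2,-1 ; -86842

  a_4 = -4·2 + 3·-3 + -2·-3 + -1·-5 = -6
  a_5 = -4·-6 + 3·2 + -2·-3 + -1·-3 = 39
  a_6 = -4·39 + 3·-6 + -2·2 + -1·-3 = -175
  a_7 = -4·-175 + 3·39 + -2·-6 + -1·2 = 827
  a_8 = -4·827 + 3·-175 + -2·39 + -1·-6 = -3905
  a_9 = -4·-3905 + 3·827 + -2·-175 + -1·39 = 18412
  a_10 = -4·18412 + 3·-3905 + -2·827 + -1·-175 = -86842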